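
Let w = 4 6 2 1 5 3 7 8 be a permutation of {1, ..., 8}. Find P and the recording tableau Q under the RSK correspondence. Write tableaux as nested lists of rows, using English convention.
P = [[1, 3, 7, 8], [2, 5], [4, 6]], Q = [[1, 2, 7, 8], [3, 5], [4, 6]]

Insert each entry of the permutation into P by Schensted row insertion, recording in Q the position of each new cell.

Insert 4: appended to row 1. P = [[4]], Q = [[1]].
Insert 6: appended to row 1. P = [[4, 6]], Q = [[1, 2]].
Insert 2: 2 bumps 4 from row 1; 4 starts row 2. P = [[2, 6], [4]], Q = [[1, 2], [3]].
Insert 1: 1 bumps 2 from row 1; 2 bumps 4 from row 2; 4 starts row 3. P = [[1, 6], [2], [4]], Q = [[1, 2], [3], [4]].
Insert 5: 5 bumps 6 from row 1; 6 appends to row 2. P = [[1, 5], [2, 6], [4]], Q = [[1, 2], [3, 5], [4]].
Insert 3: 3 bumps 5 from row 1; 5 bumps 6 from row 2; 6 appends to row 3. P = [[1, 3], [2, 5], [4, 6]], Q = [[1, 2], [3, 5], [4, 6]].
Insert 7: appended to row 1. P = [[1, 3, 7], [2, 5], [4, 6]], Q = [[1, 2, 7], [3, 5], [4, 6]].
Insert 8: appended to row 1. P = [[1, 3, 7, 8], [2, 5], [4, 6]], Q = [[1, 2, 7, 8], [3, 5], [4, 6]].

So P = [[1, 3, 7, 8], [2, 5], [4, 6]], Q = [[1, 2, 7, 8], [3, 5], [4, 6]].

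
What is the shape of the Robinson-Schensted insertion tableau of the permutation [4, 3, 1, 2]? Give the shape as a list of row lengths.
Row-insert each entry into an empty tableau.

After inserting 4: P = [[4]].
After inserting 3: P = [[3], [4]].
After inserting 1: P = [[1], [3], [4]].
After inserting 2: P = [[1, 2], [3], [4]].

The final insertion tableau P = [[1, 2], [3], [4]] has shape [2, 1, 1].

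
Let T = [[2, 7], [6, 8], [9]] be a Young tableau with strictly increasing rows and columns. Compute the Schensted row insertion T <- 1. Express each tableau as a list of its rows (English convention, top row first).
[[1, 7], [2, 8], [6], [9]]

In row 1, 1 replaces 2 (the leftmost entry greater than 1); 2 is bumped to row 2. In row 2, 2 replaces 6 (the leftmost entry greater than 2); 6 is bumped to row 3. In row 3, 6 replaces 9 (the leftmost entry greater than 6); 9 is bumped to row 4. 9 starts a new row 4. The new tableau is [[1, 7], [2, 8], [6], [9]].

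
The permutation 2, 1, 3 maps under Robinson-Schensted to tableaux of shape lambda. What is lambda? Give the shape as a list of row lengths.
[2, 1]

RSK row insertion gives P = [[1, 3], [2]], which has shape [2, 1].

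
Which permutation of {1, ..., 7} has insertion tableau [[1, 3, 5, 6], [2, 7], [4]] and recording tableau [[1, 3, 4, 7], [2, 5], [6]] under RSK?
4 2 3 7 5 1 6

Reverse RSK: for i = n, n-1, ..., 1, locate i in Q, remove the corresponding corner cell from P, and reverse-bump its entry up through P; the value ejected from row 1 is w(i).

So w = 4 2 3 7 5 1 6.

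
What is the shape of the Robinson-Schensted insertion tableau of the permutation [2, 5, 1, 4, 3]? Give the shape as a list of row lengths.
Row-insert each entry into an empty tableau.

After inserting 2: P = [[2]].
After inserting 5: P = [[2, 5]].
After inserting 1: P = [[1, 5], [2]].
After inserting 4: P = [[1, 4], [2, 5]].
After inserting 3: P = [[1, 3], [2, 4], [5]].

The final insertion tableau P = [[1, 3], [2, 4], [5]] has shape [2, 2, 1].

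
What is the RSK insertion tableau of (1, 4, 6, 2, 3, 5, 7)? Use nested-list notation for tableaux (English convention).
Insert 1: appended to row 1. P = [[1]].
Insert 4: appended to row 1. P = [[1, 4]].
Insert 6: appended to row 1. P = [[1, 4, 6]].
Insert 2: 2 bumps 4 from row 1; 4 starts row 2. P = [[1, 2, 6], [4]].
Insert 3: 3 bumps 6 from row 1; 6 appends to row 2. P = [[1, 2, 3], [4, 6]].
Insert 5: appended to row 1. P = [[1, 2, 3, 5], [4, 6]].
Insert 7: appended to row 1. P = [[1, 2, 3, 5, 7], [4, 6]].

So P = [[1, 2, 3, 5, 7], [4, 6]].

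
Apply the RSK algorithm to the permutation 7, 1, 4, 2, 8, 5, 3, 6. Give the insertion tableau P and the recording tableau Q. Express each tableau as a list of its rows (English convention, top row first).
Insert each entry of the permutation into P by Schensted row insertion, recording in Q the position of each new cell.

Insert 7: appended to row 1. P = [[7]].
Insert 1: 1 bumps 7 from row 1; 7 starts row 2. P = [[1], [7]].
Insert 4: appended to row 1. P = [[1, 4], [7]].
Insert 2: 2 bumps 4 from row 1; 4 bumps 7 from row 2; 7 starts row 3. P = [[1, 2], [4], [7]].
Insert 8: appended to row 1. P = [[1, 2, 8], [4], [7]].
Insert 5: 5 bumps 8 from row 1; 8 appends to row 2. P = [[1, 2, 5], [4, 8], [7]].
Insert 3: 3 bumps 5 from row 1; 5 bumps 8 from row 2; 8 appends to row 3. P = [[1, 2, 3], [4, 5], [7, 8]].
Insert 6: appended to row 1. P = [[1, 2, 3, 6], [4, 5], [7, 8]].

So P = [[1, 2, 3, 6], [4, 5], [7, 8]], Q = [[1, 3, 5, 8], [2, 6], [4, 7]].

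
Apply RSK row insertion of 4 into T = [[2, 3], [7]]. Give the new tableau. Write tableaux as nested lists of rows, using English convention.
4 is larger than every entry of row 1, so it is appended to row 1. The new tableau is [[2, 3, 4], [7]].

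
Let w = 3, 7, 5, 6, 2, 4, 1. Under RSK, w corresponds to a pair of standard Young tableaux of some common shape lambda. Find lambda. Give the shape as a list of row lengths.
Row-insert each entry into an empty tableau.

After inserting 3: P = [[3]].
After inserting 7: P = [[3, 7]].
After inserting 5: P = [[3, 5], [7]].
After inserting 6: P = [[3, 5, 6], [7]].
After inserting 2: P = [[2, 5, 6], [3], [7]].
After inserting 4: P = [[2, 4, 6], [3, 5], [7]].
After inserting 1: P = [[1, 4, 6], [2, 5], [3], [7]].

The final insertion tableau P = [[1, 4, 6], [2, 5], [3], [7]] has shape [3, 2, 1, 1].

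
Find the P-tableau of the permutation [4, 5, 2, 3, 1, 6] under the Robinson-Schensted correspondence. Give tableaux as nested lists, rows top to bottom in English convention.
P = [[1, 3, 6], [2, 5], [4]]

Insert 4: appended to row 1. P = [[4]].
Insert 5: appended to row 1. P = [[4, 5]].
Insert 2: 2 bumps 4 from row 1; 4 starts row 2. P = [[2, 5], [4]].
Insert 3: 3 bumps 5 from row 1; 5 appends to row 2. P = [[2, 3], [4, 5]].
Insert 1: 1 bumps 2 from row 1; 2 bumps 4 from row 2; 4 starts row 3. P = [[1, 3], [2, 5], [4]].
Insert 6: appended to row 1. P = [[1, 3, 6], [2, 5], [4]].

So P = [[1, 3, 6], [2, 5], [4]].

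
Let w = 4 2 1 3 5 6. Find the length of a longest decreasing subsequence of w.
3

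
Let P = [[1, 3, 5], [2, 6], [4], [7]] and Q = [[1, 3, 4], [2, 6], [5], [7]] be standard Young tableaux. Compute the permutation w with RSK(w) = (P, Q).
7 2 4 6 3 5 1

Reverse the RSK construction: for i from n down to 1, find the cell of Q containing i, remove the entry at that cell from P, and reverse-bump it up through P; the value ejected from row 1 is w(i).

Step i=7: Q has 7 at row 4, column 1; remove 7 from row 4 of P and reverse-bump: 7 enters row 3 and ejects 4; 4 enters row 2 and ejects 2; 2 enters row 1 and ejects 1. So w(7) = 1. P is now [[2, 3, 5], [4, 6], [7]].
Step i=6: Q has 6 at row 2, column 2; remove 6 from row 2 of P and reverse-bump: 6 enters row 1 and ejects 5. So w(6) = 5. P is now [[2, 3, 6], [4], [7]].
Step i=5: Q has 5 at row 3, column 1; remove 7 from row 3 of P and reverse-bump: 7 enters row 2 and ejects 4; 4 enters row 1 and ejects 3. So w(5) = 3. P is now [[2, 4, 6], [7]].
Step i=4: Q has 4 at row 1, column 3; remove that cell from P, ejecting 6. So w(4) = 6. P is now [[2, 4], [7]].
Step i=3: Q has 3 at row 1, column 2; remove that cell from P, ejecting 4. So w(3) = 4. P is now [[2], [7]].
Step i=2: Q has 2 at row 2, column 1; remove 7 from row 2 of P and reverse-bump: 7 enters row 1 and ejects 2. So w(2) = 2. P is now [[7]].
Step i=1: Q has 1 at row 1, column 1; remove that cell from P, ejecting 7. So w(1) = 7. P is now [].

So w = 7 2 4 6 3 5 1.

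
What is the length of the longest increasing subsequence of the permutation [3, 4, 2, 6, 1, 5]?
3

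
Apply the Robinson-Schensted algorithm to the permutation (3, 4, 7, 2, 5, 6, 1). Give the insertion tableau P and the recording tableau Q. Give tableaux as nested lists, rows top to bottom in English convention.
P = [[1, 4, 5, 6], [2, 7], [3]], Q = [[1, 2, 3, 6], [4, 5], [7]]

Insert each entry of the permutation into P by Schensted row insertion, recording in Q the position of each new cell.

After inserting 3: P = [[3]].
After inserting 4: P = [[3, 4]].
After inserting 7: P = [[3, 4, 7]].
After inserting 2: P = [[2, 4, 7], [3]].
After inserting 5: P = [[2, 4, 5], [3, 7]].
After inserting 6: P = [[2, 4, 5, 6], [3, 7]].
After inserting 1: P = [[1, 4, 5, 6], [2, 7], [3]].

So P = [[1, 4, 5, 6], [2, 7], [3]], Q = [[1, 2, 3, 6], [4, 5], [7]].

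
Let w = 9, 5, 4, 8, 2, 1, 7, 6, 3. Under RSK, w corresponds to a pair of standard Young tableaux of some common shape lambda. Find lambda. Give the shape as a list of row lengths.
Row-insert each entry into an empty tableau.

After inserting 9: P = [[9]].
After inserting 5: P = [[5], [9]].
After inserting 4: P = [[4], [5], [9]].
After inserting 8: P = [[4, 8], [5], [9]].
After inserting 2: P = [[2, 8], [4], [5], [9]].
After inserting 1: P = [[1, 8], [2], [4], [5], [9]].
After inserting 7: P = [[1, 7], [2, 8], [4], [5], [9]].
After inserting 6: P = [[1, 6], [2, 7], [4, 8], [5], [9]].
After inserting 3: P = [[1, 3], [2, 6], [4, 7], [5, 8], [9]].

The final insertion tableau P = [[1, 3], [2, 6], [4, 7], [5, 8], [9]] has shape [2, 2, 2, 2, 1].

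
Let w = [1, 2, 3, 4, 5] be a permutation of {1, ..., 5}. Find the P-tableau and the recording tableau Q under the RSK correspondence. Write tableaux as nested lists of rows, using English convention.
P = [[1, 2, 3, 4, 5]], Q = [[1, 2, 3, 4, 5]]

Insert each entry of the permutation into P by Schensted row insertion, recording in Q the position of each new cell.

After inserting 1: P = [[1]].
After inserting 2: P = [[1, 2]].
After inserting 3: P = [[1, 2, 3]].
After inserting 4: P = [[1, 2, 3, 4]].
After inserting 5: P = [[1, 2, 3, 4, 5]].

So P = [[1, 2, 3, 4, 5]], Q = [[1, 2, 3, 4, 5]].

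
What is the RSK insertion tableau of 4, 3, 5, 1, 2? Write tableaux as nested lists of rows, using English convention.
Insert 4: appended to row 1. P = [[4]].
Insert 3: 3 bumps 4 from row 1; 4 starts row 2. P = [[3], [4]].
Insert 5: appended to row 1. P = [[3, 5], [4]].
Insert 1: 1 bumps 3 from row 1; 3 bumps 4 from row 2; 4 starts row 3. P = [[1, 5], [3], [4]].
Insert 2: 2 bumps 5 from row 1; 5 appends to row 2. P = [[1, 2], [3, 5], [4]].

So P = [[1, 2], [3, 5], [4]].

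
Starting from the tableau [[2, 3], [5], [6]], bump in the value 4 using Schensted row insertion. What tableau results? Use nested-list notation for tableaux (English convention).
[[2, 3, 4], [5], [6]]

4 is larger than every entry of row 1, so it is appended to row 1. The new tableau is [[2, 3, 4], [5], [6]].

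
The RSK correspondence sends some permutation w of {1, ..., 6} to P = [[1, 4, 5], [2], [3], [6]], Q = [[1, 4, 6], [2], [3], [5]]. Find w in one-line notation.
6 3 2 4 1 5

Reverse the RSK construction: for i from n down to 1, find the cell of Q containing i, remove the entry at that cell from P, and reverse-bump it up through P; the value ejected from row 1 is w(i).

Step i=6: Q has 6 at row 1, column 3; remove that cell from P, ejecting 5. So w(6) = 5. P is now [[1, 4], [2], [3], [6]].
Step i=5: Q has 5 at row 4, column 1; remove 6 from row 4 of P and reverse-bump: 6 enters row 3 and ejects 3; 3 enters row 2 and ejects 2; 2 enters row 1 and ejects 1. So w(5) = 1. P is now [[2, 4], [3], [6]].
Step i=4: Q has 4 at row 1, column 2; remove that cell from P, ejecting 4. So w(4) = 4. P is now [[2], [3], [6]].
Step i=3: Q has 3 at row 3, column 1; remove 6 from row 3 of P and reverse-bump: 6 enters row 2 and ejects 3; 3 enters row 1 and ejects 2. So w(3) = 2. P is now [[3], [6]].
Step i=2: Q has 2 at row 2, column 1; remove 6 from row 2 of P and reverse-bump: 6 enters row 1 and ejects 3. So w(2) = 3. P is now [[6]].
Step i=1: Q has 1 at row 1, column 1; remove that cell from P, ejecting 6. So w(1) = 6. P is now [].

So w = 6 3 2 4 1 5.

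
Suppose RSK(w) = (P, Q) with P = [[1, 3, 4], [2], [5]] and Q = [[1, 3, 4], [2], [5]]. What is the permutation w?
5 2 3 4 1

Reverse the RSK construction: for i from n down to 1, find the cell of Q containing i, remove the entry at that cell from P, and reverse-bump it up through P; the value ejected from row 1 is w(i).

Step i=5: Q has 5 at row 3, column 1; remove 5 from row 3 of P and reverse-bump: 5 enters row 2 and ejects 2; 2 enters row 1 and ejects 1. So w(5) = 1. P is now [[2, 3, 4], [5]].
Step i=4: Q has 4 at row 1, column 3; remove that cell from P, ejecting 4. So w(4) = 4. P is now [[2, 3], [5]].
Step i=3: Q has 3 at row 1, column 2; remove that cell from P, ejecting 3. So w(3) = 3. P is now [[2], [5]].
Step i=2: Q has 2 at row 2, column 1; remove 5 from row 2 of P and reverse-bump: 5 enters row 1 and ejects 2. So w(2) = 2. P is now [[5]].
Step i=1: Q has 1 at row 1, column 1; remove that cell from P, ejecting 5. So w(1) = 5. P is now [].

So w = 5 2 3 4 1.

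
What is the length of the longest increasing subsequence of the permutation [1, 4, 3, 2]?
2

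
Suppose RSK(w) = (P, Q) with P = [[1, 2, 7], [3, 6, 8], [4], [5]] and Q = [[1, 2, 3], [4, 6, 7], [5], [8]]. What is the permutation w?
5 6 8 4 1 3 7 2

Reverse the RSK construction: for i from n down to 1, find the cell of Q containing i, remove the entry at that cell from P, and reverse-bump it up through P; the value ejected from row 1 is w(i).

Step i=8: Q has 8 at row 4, column 1; remove 5 from row 4 of P and reverse-bump: 5 enters row 3 and ejects 4; 4 enters row 2 and ejects 3; 3 enters row 1 and ejects 2. So w(8) = 2. P is now [[1, 3, 7], [4, 6, 8], [5]].
Step i=7: Q has 7 at row 2, column 3; remove 8 from row 2 of P and reverse-bump: 8 enters row 1 and ejects 7. So w(7) = 7. P is now [[1, 3, 8], [4, 6], [5]].
Step i=6: Q has 6 at row 2, column 2; remove 6 from row 2 of P and reverse-bump: 6 enters row 1 and ejects 3. So w(6) = 3. P is now [[1, 6, 8], [4], [5]].
Step i=5: Q has 5 at row 3, column 1; remove 5 from row 3 of P and reverse-bump: 5 enters row 2 and ejects 4; 4 enters row 1 and ejects 1. So w(5) = 1. P is now [[4, 6, 8], [5]].
Step i=4: Q has 4 at row 2, column 1; remove 5 from row 2 of P and reverse-bump: 5 enters row 1 and ejects 4. So w(4) = 4. P is now [[5, 6, 8]].
Step i=3: Q has 3 at row 1, column 3; remove that cell from P, ejecting 8. So w(3) = 8. P is now [[5, 6]].
Step i=2: Q has 2 at row 1, column 2; remove that cell from P, ejecting 6. So w(2) = 6. P is now [[5]].
Step i=1: Q has 1 at row 1, column 1; remove that cell from P, ejecting 5. So w(1) = 5. P is now [].

So w = 5 6 8 4 1 3 7 2.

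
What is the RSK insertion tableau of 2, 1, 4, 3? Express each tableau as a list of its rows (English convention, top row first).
Insert 2: appended to row 1. P = [[2]].
Insert 1: 1 bumps 2 from row 1; 2 starts row 2. P = [[1], [2]].
Insert 4: appended to row 1. P = [[1, 4], [2]].
Insert 3: 3 bumps 4 from row 1; 4 appends to row 2. P = [[1, 3], [2, 4]].

So P = [[1, 3], [2, 4]].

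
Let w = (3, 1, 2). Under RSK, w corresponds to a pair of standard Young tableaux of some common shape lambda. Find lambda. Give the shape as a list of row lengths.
RSK row insertion gives P = [[1, 2], [3]], which has shape [2, 1].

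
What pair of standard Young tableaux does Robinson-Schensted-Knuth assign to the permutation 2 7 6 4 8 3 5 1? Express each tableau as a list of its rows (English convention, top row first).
P = [[1, 3, 5], [2, 8], [4], [6], [7]], Q = [[1, 2, 5], [3, 7], [4], [6], [8]]

Insert each entry of the permutation into P by Schensted row insertion, recording in Q the position of each new cell.

Insert 2: appended to row 1. P = [[2]].
Insert 7: appended to row 1. P = [[2, 7]].
Insert 6: 6 bumps 7 from row 1; 7 starts row 2. P = [[2, 6], [7]].
Insert 4: 4 bumps 6 from row 1; 6 bumps 7 from row 2; 7 starts row 3. P = [[2, 4], [6], [7]].
Insert 8: appended to row 1. P = [[2, 4, 8], [6], [7]].
Insert 3: 3 bumps 4 from row 1; 4 bumps 6 from row 2; 6 bumps 7 from row 3; 7 starts row 4. P = [[2, 3, 8], [4], [6], [7]].
Insert 5: 5 bumps 8 from row 1; 8 appends to row 2. P = [[2, 3, 5], [4, 8], [6], [7]].
Insert 1: 1 bumps 2 from row 1; 2 bumps 4 from row 2; 4 bumps 6 from row 3; 6 bumps 7 from row 4; 7 starts row 5. P = [[1, 3, 5], [2, 8], [4], [6], [7]].

So P = [[1, 3, 5], [2, 8], [4], [6], [7]], Q = [[1, 2, 5], [3, 7], [4], [6], [8]].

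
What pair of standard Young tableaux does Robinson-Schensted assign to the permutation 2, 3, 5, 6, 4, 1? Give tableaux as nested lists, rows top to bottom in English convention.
Insert each entry of the permutation into P by Schensted row insertion, recording in Q the position of each new cell.

After inserting 2: P = [[2]].
After inserting 3: P = [[2, 3]].
After inserting 5: P = [[2, 3, 5]].
After inserting 6: P = [[2, 3, 5, 6]].
After inserting 4: P = [[2, 3, 4, 6], [5]].
After inserting 1: P = [[1, 3, 4, 6], [2], [5]].

So P = [[1, 3, 4, 6], [2], [5]], Q = [[1, 2, 3, 4], [5], [6]].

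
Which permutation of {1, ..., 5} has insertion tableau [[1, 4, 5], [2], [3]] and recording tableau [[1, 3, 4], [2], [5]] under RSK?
Reverse the RSK construction: for i from n down to 1, find the cell of Q containing i, remove the entry at that cell from P, and reverse-bump it up through P; the value ejected from row 1 is w(i).

Step i=5: Q has 5 at row 3, column 1; remove 3 from row 3 of P and reverse-bump: 3 enters row 2 and ejects 2; 2 enters row 1 and ejects 1. So w(5) = 1. P is now [[2, 4, 5], [3]].
Step i=4: Q has 4 at row 1, column 3; remove that cell from P, ejecting 5. So w(4) = 5. P is now [[2, 4], [3]].
Step i=3: Q has 3 at row 1, column 2; remove that cell from P, ejecting 4. So w(3) = 4. P is now [[2], [3]].
Step i=2: Q has 2 at row 2, column 1; remove 3 from row 2 of P and reverse-bump: 3 enters row 1 and ejects 2. So w(2) = 2. P is now [[3]].
Step i=1: Q has 1 at row 1, column 1; remove that cell from P, ejecting 3. So w(1) = 3. P is now [].

So w = 3 2 4 5 1.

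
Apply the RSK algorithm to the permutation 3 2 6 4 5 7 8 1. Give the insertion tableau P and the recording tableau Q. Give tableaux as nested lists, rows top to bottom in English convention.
P = [[1, 4, 5, 7, 8], [2, 6], [3]], Q = [[1, 3, 5, 6, 7], [2, 4], [8]]

Insert each entry of the permutation into P by Schensted row insertion, recording in Q the position of each new cell.

Insert 3: appended to row 1. P = [[3]], Q = [[1]].
Insert 2: 2 bumps 3 from row 1; 3 starts row 2. P = [[2], [3]], Q = [[1], [2]].
Insert 6: appended to row 1. P = [[2, 6], [3]], Q = [[1, 3], [2]].
Insert 4: 4 bumps 6 from row 1; 6 appends to row 2. P = [[2, 4], [3, 6]], Q = [[1, 3], [2, 4]].
Insert 5: appended to row 1. P = [[2, 4, 5], [3, 6]], Q = [[1, 3, 5], [2, 4]].
Insert 7: appended to row 1. P = [[2, 4, 5, 7], [3, 6]], Q = [[1, 3, 5, 6], [2, 4]].
Insert 8: appended to row 1. P = [[2, 4, 5, 7, 8], [3, 6]], Q = [[1, 3, 5, 6, 7], [2, 4]].
Insert 1: 1 bumps 2 from row 1; 2 bumps 3 from row 2; 3 starts row 3. P = [[1, 4, 5, 7, 8], [2, 6], [3]], Q = [[1, 3, 5, 6, 7], [2, 4], [8]].

So P = [[1, 4, 5, 7, 8], [2, 6], [3]], Q = [[1, 3, 5, 6, 7], [2, 4], [8]].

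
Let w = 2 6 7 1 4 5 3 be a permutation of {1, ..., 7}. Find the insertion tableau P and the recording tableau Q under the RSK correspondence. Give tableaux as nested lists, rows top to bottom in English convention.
Insert each entry of the permutation into P by Schensted row insertion, recording in Q the position of each new cell.

After inserting 2: P = [[2]].
After inserting 6: P = [[2, 6]].
After inserting 7: P = [[2, 6, 7]].
After inserting 1: P = [[1, 6, 7], [2]].
After inserting 4: P = [[1, 4, 7], [2, 6]].
After inserting 5: P = [[1, 4, 5], [2, 6, 7]].
After inserting 3: P = [[1, 3, 5], [2, 4, 7], [6]].

So P = [[1, 3, 5], [2, 4, 7], [6]], Q = [[1, 2, 3], [4, 5, 6], [7]].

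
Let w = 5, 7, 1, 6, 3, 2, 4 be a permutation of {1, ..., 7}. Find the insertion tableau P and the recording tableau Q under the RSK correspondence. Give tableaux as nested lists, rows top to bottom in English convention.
Insert each entry of the permutation into P by Schensted row insertion, recording in Q the position of each new cell.

After inserting 5: P = [[5]].
After inserting 7: P = [[5, 7]].
After inserting 1: P = [[1, 7], [5]].
After inserting 6: P = [[1, 6], [5, 7]].
After inserting 3: P = [[1, 3], [5, 6], [7]].
After inserting 2: P = [[1, 2], [3, 6], [5], [7]].
After inserting 4: P = [[1, 2, 4], [3, 6], [5], [7]].

So P = [[1, 2, 4], [3, 6], [5], [7]], Q = [[1, 2, 7], [3, 4], [5], [6]].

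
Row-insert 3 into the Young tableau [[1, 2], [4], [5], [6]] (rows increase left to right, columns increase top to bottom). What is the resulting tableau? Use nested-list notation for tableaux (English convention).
3 is larger than every entry of row 1, so it is appended to row 1. The new tableau is [[1, 2, 3], [4], [5], [6]].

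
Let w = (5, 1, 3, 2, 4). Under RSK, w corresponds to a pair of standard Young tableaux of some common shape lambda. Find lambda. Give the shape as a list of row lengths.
Row-insert each entry into an empty tableau.

After inserting 5: P = [[5]].
After inserting 1: P = [[1], [5]].
After inserting 3: P = [[1, 3], [5]].
After inserting 2: P = [[1, 2], [3], [5]].
After inserting 4: P = [[1, 2, 4], [3], [5]].

The final insertion tableau P = [[1, 2, 4], [3], [5]] has shape [3, 1, 1].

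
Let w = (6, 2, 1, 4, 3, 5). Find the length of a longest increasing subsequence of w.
3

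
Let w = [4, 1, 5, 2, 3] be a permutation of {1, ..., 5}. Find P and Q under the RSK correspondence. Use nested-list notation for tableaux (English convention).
Insert each entry of the permutation into P by Schensted row insertion, recording in Q the position of each new cell.

Insert 4: appended to row 1. P = [[4]].
Insert 1: 1 bumps 4 from row 1; 4 starts row 2. P = [[1], [4]].
Insert 5: appended to row 1. P = [[1, 5], [4]].
Insert 2: 2 bumps 5 from row 1; 5 appends to row 2. P = [[1, 2], [4, 5]].
Insert 3: appended to row 1. P = [[1, 2, 3], [4, 5]].

So P = [[1, 2, 3], [4, 5]], Q = [[1, 3, 5], [2, 4]].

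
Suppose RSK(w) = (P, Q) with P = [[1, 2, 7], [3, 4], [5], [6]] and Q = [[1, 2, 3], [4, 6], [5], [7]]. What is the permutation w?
Reverse RSK: for i = n, n-1, ..., 1, locate i in Q, remove the corresponding corner cell from P, and reverse-bump its entry up through P; the value ejected from row 1 is w(i).

So w = 3 6 7 5 1 4 2.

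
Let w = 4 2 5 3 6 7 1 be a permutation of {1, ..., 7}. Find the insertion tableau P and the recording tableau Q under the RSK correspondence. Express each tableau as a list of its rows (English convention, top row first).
Insert each entry of the permutation into P by Schensted row insertion, recording in Q the position of each new cell.

Insert 4: appended to row 1. P = [[4]], Q = [[1]].
Insert 2: 2 bumps 4 from row 1; 4 starts row 2. P = [[2], [4]], Q = [[1], [2]].
Insert 5: appended to row 1. P = [[2, 5], [4]], Q = [[1, 3], [2]].
Insert 3: 3 bumps 5 from row 1; 5 appends to row 2. P = [[2, 3], [4, 5]], Q = [[1, 3], [2, 4]].
Insert 6: appended to row 1. P = [[2, 3, 6], [4, 5]], Q = [[1, 3, 5], [2, 4]].
Insert 7: appended to row 1. P = [[2, 3, 6, 7], [4, 5]], Q = [[1, 3, 5, 6], [2, 4]].
Insert 1: 1 bumps 2 from row 1; 2 bumps 4 from row 2; 4 starts row 3. P = [[1, 3, 6, 7], [2, 5], [4]], Q = [[1, 3, 5, 6], [2, 4], [7]].

So P = [[1, 3, 6, 7], [2, 5], [4]], Q = [[1, 3, 5, 6], [2, 4], [7]].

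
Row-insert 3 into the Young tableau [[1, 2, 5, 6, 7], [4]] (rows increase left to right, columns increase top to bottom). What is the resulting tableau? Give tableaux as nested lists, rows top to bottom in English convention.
In row 1, 3 replaces 5 (the leftmost entry greater than 3); 5 is bumped to row 2. 5 is appended to row 2. The new tableau is [[1, 2, 3, 6, 7], [4, 5]].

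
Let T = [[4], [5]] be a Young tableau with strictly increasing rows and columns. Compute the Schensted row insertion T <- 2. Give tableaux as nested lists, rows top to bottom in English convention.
In row 1, 2 replaces 4 (the leftmost entry greater than 2); 4 is bumped to row 2. In row 2, 4 replaces 5 (the leftmost entry greater than 4); 5 is bumped to row 3. 5 starts a new row 3. The new tableau is [[2], [4], [5]].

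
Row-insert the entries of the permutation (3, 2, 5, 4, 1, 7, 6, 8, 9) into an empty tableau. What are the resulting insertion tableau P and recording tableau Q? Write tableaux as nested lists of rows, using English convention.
Insert each entry of the permutation into P by Schensted row insertion, recording in Q the position of each new cell.

Insert 3: appended to row 1. P = [[3]], Q = [[1]].
Insert 2: 2 bumps 3 from row 1; 3 starts row 2. P = [[2], [3]], Q = [[1], [2]].
Insert 5: appended to row 1. P = [[2, 5], [3]], Q = [[1, 3], [2]].
Insert 4: 4 bumps 5 from row 1; 5 appends to row 2. P = [[2, 4], [3, 5]], Q = [[1, 3], [2, 4]].
Insert 1: 1 bumps 2 from row 1; 2 bumps 3 from row 2; 3 starts row 3. P = [[1, 4], [2, 5], [3]], Q = [[1, 3], [2, 4], [5]].
Insert 7: appended to row 1. P = [[1, 4, 7], [2, 5], [3]], Q = [[1, 3, 6], [2, 4], [5]].
Insert 6: 6 bumps 7 from row 1; 7 appends to row 2. P = [[1, 4, 6], [2, 5, 7], [3]], Q = [[1, 3, 6], [2, 4, 7], [5]].
Insert 8: appended to row 1. P = [[1, 4, 6, 8], [2, 5, 7], [3]], Q = [[1, 3, 6, 8], [2, 4, 7], [5]].
Insert 9: appended to row 1. P = [[1, 4, 6, 8, 9], [2, 5, 7], [3]], Q = [[1, 3, 6, 8, 9], [2, 4, 7], [5]].

So P = [[1, 4, 6, 8, 9], [2, 5, 7], [3]], Q = [[1, 3, 6, 8, 9], [2, 4, 7], [5]].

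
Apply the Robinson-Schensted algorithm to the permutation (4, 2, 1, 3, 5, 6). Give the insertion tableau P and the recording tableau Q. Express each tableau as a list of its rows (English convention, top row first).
P = [[1, 3, 5, 6], [2], [4]], Q = [[1, 4, 5, 6], [2], [3]]

Insert each entry of the permutation into P by Schensted row insertion, recording in Q the position of each new cell.

Insert 4: appended to row 1. P = [[4]].
Insert 2: 2 bumps 4 from row 1; 4 starts row 2. P = [[2], [4]].
Insert 1: 1 bumps 2 from row 1; 2 bumps 4 from row 2; 4 starts row 3. P = [[1], [2], [4]].
Insert 3: appended to row 1. P = [[1, 3], [2], [4]].
Insert 5: appended to row 1. P = [[1, 3, 5], [2], [4]].
Insert 6: appended to row 1. P = [[1, 3, 5, 6], [2], [4]].

So P = [[1, 3, 5, 6], [2], [4]], Q = [[1, 4, 5, 6], [2], [3]].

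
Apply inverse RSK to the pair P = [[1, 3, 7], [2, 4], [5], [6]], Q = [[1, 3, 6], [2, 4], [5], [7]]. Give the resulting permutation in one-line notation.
2 1 6 5 4 7 3

Reverse the RSK construction: for i from n down to 1, find the cell of Q containing i, remove the entry at that cell from P, and reverse-bump it up through P; the value ejected from row 1 is w(i).

Step i=7: Q has 7 at row 4, column 1; remove 6 from row 4 of P and reverse-bump: 6 enters row 3 and ejects 5; 5 enters row 2 and ejects 4; 4 enters row 1 and ejects 3. So w(7) = 3. P is now [[1, 4, 7], [2, 5], [6]].
Step i=6: Q has 6 at row 1, column 3; remove that cell from P, ejecting 7. So w(6) = 7. P is now [[1, 4], [2, 5], [6]].
Step i=5: Q has 5 at row 3, column 1; remove 6 from row 3 of P and reverse-bump: 6 enters row 2 and ejects 5; 5 enters row 1 and ejects 4. So w(5) = 4. P is now [[1, 5], [2, 6]].
Step i=4: Q has 4 at row 2, column 2; remove 6 from row 2 of P and reverse-bump: 6 enters row 1 and ejects 5. So w(4) = 5. P is now [[1, 6], [2]].
Step i=3: Q has 3 at row 1, column 2; remove that cell from P, ejecting 6. So w(3) = 6. P is now [[1], [2]].
Step i=2: Q has 2 at row 2, column 1; remove 2 from row 2 of P and reverse-bump: 2 enters row 1 and ejects 1. So w(2) = 1. P is now [[2]].
Step i=1: Q has 1 at row 1, column 1; remove that cell from P, ejecting 2. So w(1) = 2. P is now [].

So w = 2 1 6 5 4 7 3.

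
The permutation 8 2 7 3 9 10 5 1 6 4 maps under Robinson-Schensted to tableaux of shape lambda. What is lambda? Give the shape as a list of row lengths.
Row-insert each entry into an empty tableau.

After inserting 8: P = [[8]].
After inserting 2: P = [[2], [8]].
After inserting 7: P = [[2, 7], [8]].
After inserting 3: P = [[2, 3], [7], [8]].
After inserting 9: P = [[2, 3, 9], [7], [8]].
After inserting 10: P = [[2, 3, 9, 10], [7], [8]].
After inserting 5: P = [[2, 3, 5, 10], [7, 9], [8]].
After inserting 1: P = [[1, 3, 5, 10], [2, 9], [7], [8]].
After inserting 6: P = [[1, 3, 5, 6], [2, 9, 10], [7], [8]].
After inserting 4: P = [[1, 3, 4, 6], [2, 5, 10], [7, 9], [8]].

The final insertion tableau P = [[1, 3, 4, 6], [2, 5, 10], [7, 9], [8]] has shape [4, 3, 2, 1].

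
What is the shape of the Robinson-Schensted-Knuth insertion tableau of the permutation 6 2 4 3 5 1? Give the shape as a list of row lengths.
[3, 1, 1, 1]

RSK row insertion gives P = [[1, 3, 5], [2], [4], [6]], which has shape [3, 1, 1, 1].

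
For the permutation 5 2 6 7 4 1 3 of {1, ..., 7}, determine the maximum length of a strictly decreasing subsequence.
3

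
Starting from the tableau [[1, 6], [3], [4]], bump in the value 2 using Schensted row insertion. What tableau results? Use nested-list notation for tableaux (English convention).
[[1, 2], [3, 6], [4]]

In row 1, 2 replaces 6 (the leftmost entry greater than 2); 6 is bumped to row 2. 6 is appended to row 2. The new tableau is [[1, 2], [3, 6], [4]].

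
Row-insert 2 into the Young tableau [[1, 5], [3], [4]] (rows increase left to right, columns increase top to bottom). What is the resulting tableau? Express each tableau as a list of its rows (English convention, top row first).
[[1, 2], [3, 5], [4]]

In row 1, 2 replaces 5 (the leftmost entry greater than 2); 5 is bumped to row 2. 5 is appended to row 2. The new tableau is [[1, 2], [3, 5], [4]].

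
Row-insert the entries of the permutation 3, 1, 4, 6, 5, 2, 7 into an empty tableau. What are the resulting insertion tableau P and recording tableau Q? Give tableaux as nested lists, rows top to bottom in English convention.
Insert each entry of the permutation into P by Schensted row insertion, recording in Q the position of each new cell.

Insert 3: appended to row 1. P = [[3]], Q = [[1]].
Insert 1: 1 bumps 3 from row 1; 3 starts row 2. P = [[1], [3]], Q = [[1], [2]].
Insert 4: appended to row 1. P = [[1, 4], [3]], Q = [[1, 3], [2]].
Insert 6: appended to row 1. P = [[1, 4, 6], [3]], Q = [[1, 3, 4], [2]].
Insert 5: 5 bumps 6 from row 1; 6 appends to row 2. P = [[1, 4, 5], [3, 6]], Q = [[1, 3, 4], [2, 5]].
Insert 2: 2 bumps 4 from row 1; 4 bumps 6 from row 2; 6 starts row 3. P = [[1, 2, 5], [3, 4], [6]], Q = [[1, 3, 4], [2, 5], [6]].
Insert 7: appended to row 1. P = [[1, 2, 5, 7], [3, 4], [6]], Q = [[1, 3, 4, 7], [2, 5], [6]].

So P = [[1, 2, 5, 7], [3, 4], [6]], Q = [[1, 3, 4, 7], [2, 5], [6]].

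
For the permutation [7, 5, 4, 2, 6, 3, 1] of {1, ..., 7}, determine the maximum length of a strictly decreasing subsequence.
5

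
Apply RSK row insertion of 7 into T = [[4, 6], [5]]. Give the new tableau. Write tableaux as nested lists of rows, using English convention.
[[4, 6, 7], [5]]

7 is larger than every entry of row 1, so it is appended to row 1. The new tableau is [[4, 6, 7], [5]].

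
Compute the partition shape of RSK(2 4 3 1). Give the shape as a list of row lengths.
[2, 1, 1]

Row-insert each entry into an empty tableau.

After inserting 2: P = [[2]].
After inserting 4: P = [[2, 4]].
After inserting 3: P = [[2, 3], [4]].
After inserting 1: P = [[1, 3], [2], [4]].

The final insertion tableau P = [[1, 3], [2], [4]] has shape [2, 1, 1].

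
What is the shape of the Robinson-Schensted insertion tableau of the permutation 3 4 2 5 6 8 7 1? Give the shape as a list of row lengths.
[5, 2, 1]

Row-insert each entry into an empty tableau.

After inserting 3: P = [[3]].
After inserting 4: P = [[3, 4]].
After inserting 2: P = [[2, 4], [3]].
After inserting 5: P = [[2, 4, 5], [3]].
After inserting 6: P = [[2, 4, 5, 6], [3]].
After inserting 8: P = [[2, 4, 5, 6, 8], [3]].
After inserting 7: P = [[2, 4, 5, 6, 7], [3, 8]].
After inserting 1: P = [[1, 4, 5, 6, 7], [2, 8], [3]].

The final insertion tableau P = [[1, 4, 5, 6, 7], [2, 8], [3]] has shape [5, 2, 1].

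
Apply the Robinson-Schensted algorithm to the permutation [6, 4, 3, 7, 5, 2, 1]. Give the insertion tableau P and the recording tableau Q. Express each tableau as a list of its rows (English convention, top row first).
P = [[1, 5], [2, 7], [3], [4], [6]], Q = [[1, 4], [2, 5], [3], [6], [7]]

Insert each entry of the permutation into P by Schensted row insertion, recording in Q the position of each new cell.

Insert 6: appended to row 1. P = [[6]], Q = [[1]].
Insert 4: 4 bumps 6 from row 1; 6 starts row 2. P = [[4], [6]], Q = [[1], [2]].
Insert 3: 3 bumps 4 from row 1; 4 bumps 6 from row 2; 6 starts row 3. P = [[3], [4], [6]], Q = [[1], [2], [3]].
Insert 7: appended to row 1. P = [[3, 7], [4], [6]], Q = [[1, 4], [2], [3]].
Insert 5: 5 bumps 7 from row 1; 7 appends to row 2. P = [[3, 5], [4, 7], [6]], Q = [[1, 4], [2, 5], [3]].
Insert 2: 2 bumps 3 from row 1; 3 bumps 4 from row 2; 4 bumps 6 from row 3; 6 starts row 4. P = [[2, 5], [3, 7], [4], [6]], Q = [[1, 4], [2, 5], [3], [6]].
Insert 1: 1 bumps 2 from row 1; 2 bumps 3 from row 2; 3 bumps 4 from row 3; 4 bumps 6 from row 4; 6 starts row 5. P = [[1, 5], [2, 7], [3], [4], [6]], Q = [[1, 4], [2, 5], [3], [6], [7]].

So P = [[1, 5], [2, 7], [3], [4], [6]], Q = [[1, 4], [2, 5], [3], [6], [7]].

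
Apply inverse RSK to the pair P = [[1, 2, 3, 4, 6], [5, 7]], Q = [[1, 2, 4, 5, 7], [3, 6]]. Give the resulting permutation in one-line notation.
Reverse the RSK construction: for i from n down to 1, find the cell of Q containing i, remove the entry at that cell from P, and reverse-bump it up through P; the value ejected from row 1 is w(i).

Step i=7: Q has 7 at row 1, column 5; remove that cell from P, ejecting 6. So w(7) = 6. P is now [[1, 2, 3, 4], [5, 7]].
Step i=6: Q has 6 at row 2, column 2; remove 7 from row 2 of P and reverse-bump: 7 enters row 1 and ejects 4. So w(6) = 4. P is now [[1, 2, 3, 7], [5]].
Step i=5: Q has 5 at row 1, column 4; remove that cell from P, ejecting 7. So w(5) = 7. P is now [[1, 2, 3], [5]].
Step i=4: Q has 4 at row 1, column 3; remove that cell from P, ejecting 3. So w(4) = 3. P is now [[1, 2], [5]].
Step i=3: Q has 3 at row 2, column 1; remove 5 from row 2 of P and reverse-bump: 5 enters row 1 and ejects 2. So w(3) = 2. P is now [[1, 5]].
Step i=2: Q has 2 at row 1, column 2; remove that cell from P, ejecting 5. So w(2) = 5. P is now [[1]].
Step i=1: Q has 1 at row 1, column 1; remove that cell from P, ejecting 1. So w(1) = 1. P is now [].

So w = 1 5 2 3 7 4 6.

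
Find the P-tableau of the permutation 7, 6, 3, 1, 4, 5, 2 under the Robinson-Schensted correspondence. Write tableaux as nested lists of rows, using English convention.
After inserting 7: P = [[7]].
After inserting 6: P = [[6], [7]].
After inserting 3: P = [[3], [6], [7]].
After inserting 1: P = [[1], [3], [6], [7]].
After inserting 4: P = [[1, 4], [3], [6], [7]].
After inserting 5: P = [[1, 4, 5], [3], [6], [7]].
After inserting 2: P = [[1, 2, 5], [3, 4], [6], [7]].

So P = [[1, 2, 5], [3, 4], [6], [7]].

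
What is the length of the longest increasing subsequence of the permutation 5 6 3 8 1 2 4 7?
4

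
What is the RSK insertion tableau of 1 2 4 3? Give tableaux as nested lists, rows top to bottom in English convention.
Insert 1: appended to row 1. P = [[1]].
Insert 2: appended to row 1. P = [[1, 2]].
Insert 4: appended to row 1. P = [[1, 2, 4]].
Insert 3: 3 bumps 4 from row 1; 4 starts row 2. P = [[1, 2, 3], [4]].

So P = [[1, 2, 3], [4]].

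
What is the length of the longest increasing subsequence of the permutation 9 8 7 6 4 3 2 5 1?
2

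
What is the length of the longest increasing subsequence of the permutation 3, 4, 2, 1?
2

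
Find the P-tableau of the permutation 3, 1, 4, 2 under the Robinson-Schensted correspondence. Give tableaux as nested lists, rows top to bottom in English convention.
Insert 3: appended to row 1. P = [[3]].
Insert 1: 1 bumps 3 from row 1; 3 starts row 2. P = [[1], [3]].
Insert 4: appended to row 1. P = [[1, 4], [3]].
Insert 2: 2 bumps 4 from row 1; 4 appends to row 2. P = [[1, 2], [3, 4]].

So P = [[1, 2], [3, 4]].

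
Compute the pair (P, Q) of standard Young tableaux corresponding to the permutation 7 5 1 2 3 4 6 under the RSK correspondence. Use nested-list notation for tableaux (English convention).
Insert each entry of the permutation into P by Schensted row insertion, recording in Q the position of each new cell.

After inserting 7: P = [[7]].
After inserting 5: P = [[5], [7]].
After inserting 1: P = [[1], [5], [7]].
After inserting 2: P = [[1, 2], [5], [7]].
After inserting 3: P = [[1, 2, 3], [5], [7]].
After inserting 4: P = [[1, 2, 3, 4], [5], [7]].
After inserting 6: P = [[1, 2, 3, 4, 6], [5], [7]].

So P = [[1, 2, 3, 4, 6], [5], [7]], Q = [[1, 4, 5, 6, 7], [2], [3]].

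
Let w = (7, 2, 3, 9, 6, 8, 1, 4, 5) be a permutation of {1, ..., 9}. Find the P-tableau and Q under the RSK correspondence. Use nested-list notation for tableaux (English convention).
Insert each entry of the permutation into P by Schensted row insertion, recording in Q the position of each new cell.

Insert 7: appended to row 1. P = [[7]].
Insert 2: 2 bumps 7 from row 1; 7 starts row 2. P = [[2], [7]].
Insert 3: appended to row 1. P = [[2, 3], [7]].
Insert 9: appended to row 1. P = [[2, 3, 9], [7]].
Insert 6: 6 bumps 9 from row 1; 9 appends to row 2. P = [[2, 3, 6], [7, 9]].
Insert 8: appended to row 1. P = [[2, 3, 6, 8], [7, 9]].
Insert 1: 1 bumps 2 from row 1; 2 bumps 7 from row 2; 7 starts row 3. P = [[1, 3, 6, 8], [2, 9], [7]].
Insert 4: 4 bumps 6 from row 1; 6 bumps 9 from row 2; 9 appends to row 3. P = [[1, 3, 4, 8], [2, 6], [7, 9]].
Insert 5: 5 bumps 8 from row 1; 8 appends to row 2. P = [[1, 3, 4, 5], [2, 6, 8], [7, 9]].

So P = [[1, 3, 4, 5], [2, 6, 8], [7, 9]], Q = [[1, 3, 4, 6], [2, 5, 9], [7, 8]].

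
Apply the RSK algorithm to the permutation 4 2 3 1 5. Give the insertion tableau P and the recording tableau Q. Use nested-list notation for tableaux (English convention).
P = [[1, 3, 5], [2], [4]], Q = [[1, 3, 5], [2], [4]]

Insert each entry of the permutation into P by Schensted row insertion, recording in Q the position of each new cell.

Insert 4: appended to row 1. P = [[4]].
Insert 2: 2 bumps 4 from row 1; 4 starts row 2. P = [[2], [4]].
Insert 3: appended to row 1. P = [[2, 3], [4]].
Insert 1: 1 bumps 2 from row 1; 2 bumps 4 from row 2; 4 starts row 3. P = [[1, 3], [2], [4]].
Insert 5: appended to row 1. P = [[1, 3, 5], [2], [4]].

So P = [[1, 3, 5], [2], [4]], Q = [[1, 3, 5], [2], [4]].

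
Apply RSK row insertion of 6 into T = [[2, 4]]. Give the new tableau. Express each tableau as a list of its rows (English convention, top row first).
6 is larger than every entry of row 1, so it is appended to row 1. The new tableau is [[2, 4, 6]].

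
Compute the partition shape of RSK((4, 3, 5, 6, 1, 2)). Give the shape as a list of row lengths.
[3, 2, 1]

RSK row insertion gives P = [[1, 2, 6], [3, 5], [4]], which has shape [3, 2, 1].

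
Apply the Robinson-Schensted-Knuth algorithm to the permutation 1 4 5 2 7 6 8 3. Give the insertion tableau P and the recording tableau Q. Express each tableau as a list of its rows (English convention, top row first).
P = [[1, 2, 3, 6, 8], [4, 5], [7]], Q = [[1, 2, 3, 5, 7], [4, 6], [8]]

Insert each entry of the permutation into P by Schensted row insertion, recording in Q the position of each new cell.

Insert 1: appended to row 1. P = [[1]].
Insert 4: appended to row 1. P = [[1, 4]].
Insert 5: appended to row 1. P = [[1, 4, 5]].
Insert 2: 2 bumps 4 from row 1; 4 starts row 2. P = [[1, 2, 5], [4]].
Insert 7: appended to row 1. P = [[1, 2, 5, 7], [4]].
Insert 6: 6 bumps 7 from row 1; 7 appends to row 2. P = [[1, 2, 5, 6], [4, 7]].
Insert 8: appended to row 1. P = [[1, 2, 5, 6, 8], [4, 7]].
Insert 3: 3 bumps 5 from row 1; 5 bumps 7 from row 2; 7 starts row 3. P = [[1, 2, 3, 6, 8], [4, 5], [7]].

So P = [[1, 2, 3, 6, 8], [4, 5], [7]], Q = [[1, 2, 3, 5, 7], [4, 6], [8]].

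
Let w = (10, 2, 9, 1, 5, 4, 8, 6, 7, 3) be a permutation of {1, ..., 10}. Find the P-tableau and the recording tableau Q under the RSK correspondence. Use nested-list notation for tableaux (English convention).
P = [[1, 3, 6, 7], [2, 4, 8], [5], [9], [10]], Q = [[1, 3, 7, 9], [2, 5, 8], [4], [6], [10]]

Insert each entry of the permutation into P by Schensted row insertion, recording in Q the position of each new cell.

Insert 10: appended to row 1. P = [[10]], Q = [[1]].
Insert 2: 2 bumps 10 from row 1; 10 starts row 2. P = [[2], [10]], Q = [[1], [2]].
Insert 9: appended to row 1. P = [[2, 9], [10]], Q = [[1, 3], [2]].
Insert 1: 1 bumps 2 from row 1; 2 bumps 10 from row 2; 10 starts row 3. P = [[1, 9], [2], [10]], Q = [[1, 3], [2], [4]].
Insert 5: 5 bumps 9 from row 1; 9 appends to row 2. P = [[1, 5], [2, 9], [10]], Q = [[1, 3], [2, 5], [4]].
Insert 4: 4 bumps 5 from row 1; 5 bumps 9 from row 2; 9 bumps 10 from row 3; 10 starts row 4. P = [[1, 4], [2, 5], [9], [10]], Q = [[1, 3], [2, 5], [4], [6]].
Insert 8: appended to row 1. P = [[1, 4, 8], [2, 5], [9], [10]], Q = [[1, 3, 7], [2, 5], [4], [6]].
Insert 6: 6 bumps 8 from row 1; 8 appends to row 2. P = [[1, 4, 6], [2, 5, 8], [9], [10]], Q = [[1, 3, 7], [2, 5, 8], [4], [6]].
Insert 7: appended to row 1. P = [[1, 4, 6, 7], [2, 5, 8], [9], [10]], Q = [[1, 3, 7, 9], [2, 5, 8], [4], [6]].
Insert 3: 3 bumps 4 from row 1; 4 bumps 5 from row 2; 5 bumps 9 from row 3; 9 bumps 10 from row 4; 10 starts row 5. P = [[1, 3, 6, 7], [2, 4, 8], [5], [9], [10]], Q = [[1, 3, 7, 9], [2, 5, 8], [4], [6], [10]].

So P = [[1, 3, 6, 7], [2, 4, 8], [5], [9], [10]], Q = [[1, 3, 7, 9], [2, 5, 8], [4], [6], [10]].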